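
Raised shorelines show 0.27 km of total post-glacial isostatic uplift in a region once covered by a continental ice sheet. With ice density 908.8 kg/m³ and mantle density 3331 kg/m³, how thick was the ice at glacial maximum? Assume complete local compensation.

u = t ρ_ice/ρ_m → t = u ρ_m/ρ_ice = 0.27 km × 3331/908.8 = 0.99 km.

0.99 km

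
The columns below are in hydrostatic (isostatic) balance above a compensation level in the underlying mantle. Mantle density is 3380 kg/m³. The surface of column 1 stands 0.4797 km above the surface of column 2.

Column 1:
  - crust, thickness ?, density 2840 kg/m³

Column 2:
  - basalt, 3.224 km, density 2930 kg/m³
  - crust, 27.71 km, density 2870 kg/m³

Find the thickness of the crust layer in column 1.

Take the compensation level at the base of the deeper column (depth z_c below the surface of column 1) and equate Σ ρ_i t_i down to z_c; mantle fills any gap and the z_c terms cancel.
Column 1: x×2840 + (z_c − 0 − x)×3380
Column 2: 0.4797×0 + 3.224×2930 + 27.71×2870 + (z_c − 0.4797 − 30.934)×3380
The z_c×3380 term appears on both sides and cancels. Collect the known terms of each column as K = Σ(ρt)_known − 3380 × (depth of known layers): K_1 = 0 − 3380×0 = 0; K_2 = 88974.02 − 3380×(0.4797 + 30.934) = −17204.286.
Balance: K_1 − x×(3380 − 2840) = K_2, so x = (K_1 − K_2)/(3380 − 2840) = 17204.3/540 = 31.9 km.

31.9 km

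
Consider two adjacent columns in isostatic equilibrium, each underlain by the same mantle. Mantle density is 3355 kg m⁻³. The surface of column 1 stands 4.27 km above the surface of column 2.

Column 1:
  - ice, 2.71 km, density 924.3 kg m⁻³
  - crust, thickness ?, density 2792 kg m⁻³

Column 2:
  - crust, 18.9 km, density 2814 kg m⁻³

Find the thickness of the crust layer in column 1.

Take the compensation level at the base of the deeper column (depth z_c below the surface of column 1) and equate Σ ρ_i t_i down to z_c; mantle fills any gap and the z_c terms cancel.
Column 1: 2.71×924.3 + x×2792 + (z_c − 2.71 − x)×3355
Column 2: 4.27×0 + 18.9×2814 + (z_c − 4.27 − 18.9)×3355
The z_c×3355 term appears on both sides and cancels. Collect the known terms of each column as K = Σ(ρt)_known − 3355 × (depth of known layers): K_1 = 2504.853 − 3355×2.71 = −6587.197; K_2 = 53184.6 − 3355×(4.27 + 18.9) = −24550.75.
Balance: K_1 − x×(3355 − 2792) = K_2, so x = (K_1 − K_2)/(3355 − 2792) = 17963.6/563 = 31.9 km.

31.9 km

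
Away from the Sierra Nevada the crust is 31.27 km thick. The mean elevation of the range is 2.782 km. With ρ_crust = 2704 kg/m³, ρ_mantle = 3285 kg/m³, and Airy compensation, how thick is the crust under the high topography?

47 km

Root depth r = h ρ_c / (ρ_m − ρ_c) = 2.782 km × 2704 / 581 = 12.95 km.
Total thickness = T + h + r = 31.27 km + 2.782 km + 12.95 km = 47 km.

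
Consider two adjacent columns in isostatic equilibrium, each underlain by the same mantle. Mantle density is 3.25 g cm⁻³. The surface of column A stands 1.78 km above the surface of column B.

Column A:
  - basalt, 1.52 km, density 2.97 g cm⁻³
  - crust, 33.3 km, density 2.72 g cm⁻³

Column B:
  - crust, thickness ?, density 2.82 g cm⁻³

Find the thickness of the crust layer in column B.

Take the compensation level at the base of the deeper column (depth z_c below the surface of column A) and equate Σ ρ_i t_i down to z_c; mantle fills any gap and the z_c terms cancel.
Column A: 1.52×2.97 + 33.3×2.72 + (z_c − 34.82)×3.25
Column B: 1.78×0 + x×2.82 + (z_c − 1.78 − 0 − x)×3.25
The z_c×3.25 term appears on both sides and cancels. Collect the known terms of each column as K = Σ(ρt)_known − 3.25 × (depth of known layers): K_A = 95.0904 − 3.25×34.82 = −18.0746; K_B = 0 − 3.25×(1.78 + 0) = −5.785.
Balance: K_A = K_B − x×(3.25 − 2.82), so x = (K_B − K_A)/(3.25 − 2.82) = 12.2896/0.43 = 28.6 km.

28.6 km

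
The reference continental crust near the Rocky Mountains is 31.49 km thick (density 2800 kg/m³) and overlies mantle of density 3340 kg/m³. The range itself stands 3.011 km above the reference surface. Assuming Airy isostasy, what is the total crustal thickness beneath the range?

50.1 km

Root depth r = h ρ_c / (ρ_m − ρ_c) = 3.011 km × 2800 / 540 = 15.61 km.
Total thickness = T + h + r = 31.49 km + 3.011 km + 15.61 km = 50.1 km.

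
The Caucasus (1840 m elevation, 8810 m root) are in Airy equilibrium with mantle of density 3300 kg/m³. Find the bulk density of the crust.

2730 kg/m³

ρ_c h = (ρ_m − ρ_c) r → ρ_c (h + r) = ρ_m r → ρ_c = ρ_m r / (h + r).
ρ_c = 3300 × 8810 m / (1840 m + 8810 m) = 2730 kg/m³.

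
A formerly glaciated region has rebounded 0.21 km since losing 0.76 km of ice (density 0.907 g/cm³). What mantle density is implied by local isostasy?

ρ_m = ρ_ice t / u = 0.907 × 0.76 km/0.21 km = 3.28 g/cm³.

3.28 g/cm³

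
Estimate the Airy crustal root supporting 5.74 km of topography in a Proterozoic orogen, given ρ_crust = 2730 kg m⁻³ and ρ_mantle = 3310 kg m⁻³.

27 km

For local isostatic compensation: the weight of the topography is balanced by the buoyancy of the root, ρ_c h = (ρ_m − ρ_c) r.
r = h · ρ_c / (ρ_m − ρ_c) = 5.74 km × 2730 / (3310 − 2730) = 27 km.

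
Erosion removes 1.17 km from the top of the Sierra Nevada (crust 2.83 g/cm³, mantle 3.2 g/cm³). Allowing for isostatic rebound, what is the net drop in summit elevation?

0.135 km

Rebound u = e ρ_c/ρ_m = 1.17 km × 2.83/3.2 = 1.035 km.
Net surface drop = e − u = 1.17 km − 1.035 km = e (ρ_m − ρ_c)/ρ_m = 0.135 km.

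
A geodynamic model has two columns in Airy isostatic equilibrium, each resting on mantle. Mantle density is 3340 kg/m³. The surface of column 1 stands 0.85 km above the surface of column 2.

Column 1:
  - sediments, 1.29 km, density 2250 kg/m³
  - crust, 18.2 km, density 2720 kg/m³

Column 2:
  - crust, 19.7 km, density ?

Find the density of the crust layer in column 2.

Take the compensation level at the base of the deeper column (depth z_c below the surface of column 1) and equate Σ ρ_i t_i down to z_c; mantle fills any gap and the z_c terms cancel.
Column 1: 1.29×2250 + 18.2×2720 + (z_c − 19.49)×3340
Column 2: 0.85×0 + 19.7×ρ + (z_c − 0.85 − 19.7)×3340
The z_c×3340 term appears on both sides and cancels. Collect the known terms of each column as K = Σ(ρt)_known − 3340 × (depth of known layers): K_1 = 52406.5 − 3340×19.49 = −12690.1; K_2 = 0 − 3340×(0.85 + 19.7) = −68637.
Balance: K_1 = K_2 + 19.7×ρ, so ρ = (K_1 − K_2)/19.7 = 55946.9/19.7 = 2840 kg/m³.

2840 kg/m³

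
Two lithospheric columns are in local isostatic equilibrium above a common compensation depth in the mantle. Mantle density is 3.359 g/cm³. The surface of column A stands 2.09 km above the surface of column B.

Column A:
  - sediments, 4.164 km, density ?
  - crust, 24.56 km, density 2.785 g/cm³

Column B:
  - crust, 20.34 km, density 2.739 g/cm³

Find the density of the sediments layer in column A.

2.03 g/cm³

Take the compensation level at the base of the deeper column (depth z_c below the surface of column A) and equate Σ ρ_i t_i down to z_c; mantle fills any gap and the z_c terms cancel.
Column A: 4.164×ρ + 24.56×2.785 + (z_c − 28.724)×3.359
Column B: 2.09×0 + 20.34×2.739 + (z_c − 2.09 − 20.34)×3.359
The z_c×3.359 term appears on both sides and cancels. Collect the known terms of each column as K = Σ(ρt)_known − 3.359 × (depth of known layers): K_A = 68.3996 − 3.359×28.724 = −28.084316; K_B = 55.71126 − 3.359×(2.09 + 20.34) = −19.63111.
Balance: K_A + 4.164×ρ = K_B, so ρ = (K_B − K_A)/4.164 = 8.45321/4.164 = 2.03 g/cm³.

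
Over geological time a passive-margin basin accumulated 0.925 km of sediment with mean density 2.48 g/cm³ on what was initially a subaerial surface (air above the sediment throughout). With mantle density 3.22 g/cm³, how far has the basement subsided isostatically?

Subaerial load: s = t ρ_sed / ρ_m = 0.925 km × 2.48/3.22 = 0.712 km.

0.712 km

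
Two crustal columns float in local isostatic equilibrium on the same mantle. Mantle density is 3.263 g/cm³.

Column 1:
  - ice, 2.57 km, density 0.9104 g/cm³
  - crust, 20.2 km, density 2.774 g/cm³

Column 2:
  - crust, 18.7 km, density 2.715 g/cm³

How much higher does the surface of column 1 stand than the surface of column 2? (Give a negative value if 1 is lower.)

1.74 km

For any compensation level in the mantle, the mantle terms cancel and isostasy reduces to e = (Σt_1 − Σt_2) − (Σ(ρt)_1 − Σ(ρt)_2) / ρ_m.
Σt_1 = 22.77 km; Σt_2 = 18.7 km; Σ(ρt)_1 = 58.374528; Σ(ρt)_2 = 50.7705 (in km·g/cm³).
e = (22.77 − 18.7) − (58.374528 − 50.7705) / 3.263 = 1.74 km.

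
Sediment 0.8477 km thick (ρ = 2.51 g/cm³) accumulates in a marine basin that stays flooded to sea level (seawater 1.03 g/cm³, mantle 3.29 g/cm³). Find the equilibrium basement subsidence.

Submarine loading: the sediment displaces seawater, and the subsidence is in turn flooded, so s (ρ_m − ρ_w) = t (ρ_sed − ρ_w).
s = 0.8477 km × (2.51 − 1.03) / (3.29 − 1.03) = 0.555 km.

0.555 km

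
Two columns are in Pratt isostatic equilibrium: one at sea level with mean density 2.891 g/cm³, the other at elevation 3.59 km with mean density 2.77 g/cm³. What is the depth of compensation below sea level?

ρ_ref D = ρ (D + h) → D (ρ_ref − ρ) = ρ h.
D = ρ h/(ρ_ref − ρ) = 2.77 × 3.59 km/(2.891 − 2.77) = 82.2 km.

82.2 km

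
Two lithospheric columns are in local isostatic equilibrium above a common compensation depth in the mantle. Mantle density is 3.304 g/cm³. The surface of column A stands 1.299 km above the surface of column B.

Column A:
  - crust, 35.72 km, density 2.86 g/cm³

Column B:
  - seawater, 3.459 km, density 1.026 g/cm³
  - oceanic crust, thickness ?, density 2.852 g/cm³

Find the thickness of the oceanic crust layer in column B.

Take the compensation level at the base of the deeper column (depth z_c below the surface of column A) and equate Σ ρ_i t_i down to z_c; mantle fills any gap and the z_c terms cancel.
Column A: 35.72×2.86 + (z_c − 35.72)×3.304
Column B: 1.299×0 + 3.459×1.026 + x×2.852 + (z_c − 1.299 − 3.459 − x)×3.304
The z_c×3.304 term appears on both sides and cancels. Collect the known terms of each column as K = Σ(ρt)_known − 3.304 × (depth of known layers): K_A = 102.1592 − 3.304×35.72 = −15.85968; K_B = 3.548934 − 3.304×(1.299 + 3.459) = −12.171498.
Balance: K_A = K_B − x×(3.304 − 2.852), so x = (K_B − K_A)/(3.304 − 2.852) = 3.68818/0.452 = 8.16 km.

8.16 km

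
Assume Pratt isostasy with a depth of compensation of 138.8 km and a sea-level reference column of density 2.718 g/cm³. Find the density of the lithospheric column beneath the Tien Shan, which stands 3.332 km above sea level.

Pratt balance: ρ_ref D = ρ (D + h).
ρ = ρ_ref D/(D + h) = 2.718 × 138.8 km/(138.8 km + 3.332 km) = 2.65 g/cm³.

2.65 g/cm³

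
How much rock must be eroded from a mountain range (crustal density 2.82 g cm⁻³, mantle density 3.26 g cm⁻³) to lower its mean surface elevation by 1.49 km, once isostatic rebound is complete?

11 km

Net drop Δ = e − u = e − e ρ_c/ρ_m = e (ρ_m − ρ_c)/ρ_m.
e = Δ ρ_m/(ρ_m − ρ_c) = 1.49 km × 3.26/0.44 = 11 km.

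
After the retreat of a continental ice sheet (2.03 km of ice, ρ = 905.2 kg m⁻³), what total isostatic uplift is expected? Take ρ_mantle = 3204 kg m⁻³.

0.574 km

Removing the load lets mantle flow back in; uplift u satisfies ρ_ice t = ρ_m u.
u = t ρ_ice/ρ_m = 2.03 km × 905.2/3204 = 0.574 km.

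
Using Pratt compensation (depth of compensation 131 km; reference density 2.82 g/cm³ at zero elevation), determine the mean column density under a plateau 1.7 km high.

2.78 g/cm³

Pratt balance: ρ_ref D = ρ (D + h).
ρ = ρ_ref D/(D + h) = 2.82 × 131 km/(131 km + 1.7 km) = 2.78 g/cm³.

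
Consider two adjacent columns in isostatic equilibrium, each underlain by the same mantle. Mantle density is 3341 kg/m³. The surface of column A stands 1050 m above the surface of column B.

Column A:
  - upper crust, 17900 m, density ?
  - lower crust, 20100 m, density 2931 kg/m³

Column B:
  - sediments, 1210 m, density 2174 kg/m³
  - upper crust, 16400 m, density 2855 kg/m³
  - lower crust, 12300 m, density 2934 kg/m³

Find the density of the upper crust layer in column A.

Take the compensation level at the base of the deeper column (depth z_c below the surface of column A) and equate Σ ρ_i t_i down to z_c; mantle fills any gap and the z_c terms cancel.
Column A: 17900×ρ + 20100×2931 + (z_c − 38000)×3341
Column B: 1050×0 + 1210×2174 + 16400×2855 + 12300×2934 + (z_c − 1050 − 29910)×3341
The z_c×3341 term appears on both sides and cancels. Collect the known terms of each column as K = Σ(ρt)_known − 3341 × (depth of known layers): K_A = 58913100 − 3341×38000 = −68044900; K_B = 85540740 − 3341×(1050 + 29910) = −17896620.
Balance: K_A + 17900×ρ = K_B, so ρ = (K_B − K_A)/17900 = 50148300/17900 = 2800 kg/m³.

2800 kg/m³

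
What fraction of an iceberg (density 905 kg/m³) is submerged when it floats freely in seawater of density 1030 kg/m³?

Submerged fraction = ρ_obj/ρ_fluid = 905/1030 = 0.879.

0.879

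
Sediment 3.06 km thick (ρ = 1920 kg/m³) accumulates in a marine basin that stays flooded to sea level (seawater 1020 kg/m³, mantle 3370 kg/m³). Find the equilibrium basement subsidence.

Submarine loading: the sediment displaces seawater, and the subsidence is in turn flooded, so s (ρ_m − ρ_w) = t (ρ_sed − ρ_w).
s = 3.06 km × (1920 − 1020) / (3370 − 1020) = 1.17 km.

1.17 km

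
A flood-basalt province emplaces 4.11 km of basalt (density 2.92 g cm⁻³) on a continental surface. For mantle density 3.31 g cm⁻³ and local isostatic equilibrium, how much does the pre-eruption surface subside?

Subaerial loading: s = t ρ_load / ρ_m.
s = 4.11 km × 2.92/3.31 = 3.63 km.

3.63 km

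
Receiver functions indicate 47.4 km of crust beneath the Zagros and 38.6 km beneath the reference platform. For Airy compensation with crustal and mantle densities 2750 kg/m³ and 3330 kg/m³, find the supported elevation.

Excess crust Δ = 47.4 km − 38.6 km = 8.8 km, split between elevation h and root r with h + r = Δ.
Airy balance ρ_c h = (ρ_m − ρ_c) r gives r = h ρ_c/(ρ_m − ρ_c), so h (1 + ρ_c/(ρ_m − ρ_c)) = Δ, i.e. h = Δ (ρ_m − ρ_c)/ρ_m.
h = 8.8 km × 580/3330 = 1.53 km.

1.53 km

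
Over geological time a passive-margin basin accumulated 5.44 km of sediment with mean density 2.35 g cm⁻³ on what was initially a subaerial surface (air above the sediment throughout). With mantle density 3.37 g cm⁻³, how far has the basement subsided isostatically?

3.79 km

Subaerial load: s = t ρ_sed / ρ_m = 5.44 km × 2.35/3.37 = 3.79 km.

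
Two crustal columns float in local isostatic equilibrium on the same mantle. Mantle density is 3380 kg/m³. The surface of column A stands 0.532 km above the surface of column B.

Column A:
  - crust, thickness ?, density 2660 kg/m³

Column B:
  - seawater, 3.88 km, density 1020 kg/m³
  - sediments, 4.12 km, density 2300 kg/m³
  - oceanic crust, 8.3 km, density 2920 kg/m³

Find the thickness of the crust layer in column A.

26.7 km

Take the compensation level at the base of the deeper column (depth z_c below the surface of column A) and equate Σ ρ_i t_i down to z_c; mantle fills any gap and the z_c terms cancel.
Column A: x×2660 + (z_c − 0 − x)×3380
Column B: 0.532×0 + 3.88×1020 + 4.12×2300 + 8.3×2920 + (z_c − 0.532 − 16.3)×3380
The z_c×3380 term appears on both sides and cancels. Collect the known terms of each column as K = Σ(ρt)_known − 3380 × (depth of known layers): K_A = 0 − 3380×0 = 0; K_B = 37669.6 − 3380×(0.532 + 16.3) = −19222.56.
Balance: K_A − x×(3380 − 2660) = K_B, so x = (K_A − K_B)/(3380 − 2660) = 19222.6/720 = 26.7 km.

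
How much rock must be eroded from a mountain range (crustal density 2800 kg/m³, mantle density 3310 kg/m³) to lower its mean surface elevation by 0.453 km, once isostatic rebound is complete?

2.94 km

Net drop Δ = e − u = e − e ρ_c/ρ_m = e (ρ_m − ρ_c)/ρ_m.
e = Δ ρ_m/(ρ_m − ρ_c) = 0.453 km × 3310/510 = 2.94 km.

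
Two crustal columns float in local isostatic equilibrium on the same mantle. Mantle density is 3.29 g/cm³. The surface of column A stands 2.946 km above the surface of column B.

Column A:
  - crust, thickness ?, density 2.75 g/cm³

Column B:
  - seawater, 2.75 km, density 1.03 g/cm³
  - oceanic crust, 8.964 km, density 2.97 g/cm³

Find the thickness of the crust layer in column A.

Take the compensation level at the base of the deeper column (depth z_c below the surface of column A) and equate Σ ρ_i t_i down to z_c; mantle fills any gap and the z_c terms cancel.
Column A: x×2.75 + (z_c − 0 − x)×3.29
Column B: 2.946×0 + 2.75×1.03 + 8.964×2.97 + (z_c − 2.946 − 11.714)×3.29
The z_c×3.29 term appears on both sides and cancels. Collect the known terms of each column as K = Σ(ρt)_known − 3.29 × (depth of known layers): K_A = 0 − 3.29×0 = 0; K_B = 29.45558 − 3.29×(2.946 + 11.714) = −18.77582.
Balance: K_A − x×(3.29 − 2.75) = K_B, so x = (K_A − K_B)/(3.29 − 2.75) = 18.7758/0.54 = 34.8 km.

34.8 km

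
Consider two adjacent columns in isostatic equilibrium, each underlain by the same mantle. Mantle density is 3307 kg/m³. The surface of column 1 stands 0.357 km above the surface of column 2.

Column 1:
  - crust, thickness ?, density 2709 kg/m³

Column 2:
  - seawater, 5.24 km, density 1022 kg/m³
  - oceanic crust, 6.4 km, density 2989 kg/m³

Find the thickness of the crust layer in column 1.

25.4 km

Take the compensation level at the base of the deeper column (depth z_c below the surface of column 1) and equate Σ ρ_i t_i down to z_c; mantle fills any gap and the z_c terms cancel.
Column 1: x×2709 + (z_c − 0 − x)×3307
Column 2: 0.357×0 + 5.24×1022 + 6.4×2989 + (z_c − 0.357 − 11.64)×3307
The z_c×3307 term appears on both sides and cancels. Collect the known terms of each column as K = Σ(ρt)_known − 3307 × (depth of known layers): K_1 = 0 − 3307×0 = 0; K_2 = 24484.88 − 3307×(0.357 + 11.64) = −15189.199.
Balance: K_1 − x×(3307 − 2709) = K_2, so x = (K_1 − K_2)/(3307 − 2709) = 15189.2/598 = 25.4 km.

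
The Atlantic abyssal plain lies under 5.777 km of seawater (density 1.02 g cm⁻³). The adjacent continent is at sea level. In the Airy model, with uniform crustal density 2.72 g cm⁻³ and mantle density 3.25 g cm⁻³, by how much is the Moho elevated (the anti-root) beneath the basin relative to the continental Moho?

Balancing pressure at the compensation depth: replacing crust with seawater at the top is compensated by replacing crust with mantle at the base: d (ρ_c − ρ_w) = a (ρ_m − ρ_c).
a = d (ρ_c − ρ_w)/(ρ_m − ρ_c) = 5.777 km × 1.7/0.53 = 18.5 km.

18.5 km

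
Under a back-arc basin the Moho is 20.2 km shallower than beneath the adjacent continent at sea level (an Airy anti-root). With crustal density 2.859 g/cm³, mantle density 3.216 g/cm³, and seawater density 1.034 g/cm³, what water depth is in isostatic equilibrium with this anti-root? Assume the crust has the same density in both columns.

Replacing a thickness d of crust by seawater at the top must be balanced by replacing crust with mantle at the base: d (ρ_c − ρ_w) = a (ρ_m − ρ_c).
d = a (ρ_m − ρ_c)/(ρ_c − ρ_w) = 20.2 km × 0.357/1.825 = 3.95 km.

3.95 km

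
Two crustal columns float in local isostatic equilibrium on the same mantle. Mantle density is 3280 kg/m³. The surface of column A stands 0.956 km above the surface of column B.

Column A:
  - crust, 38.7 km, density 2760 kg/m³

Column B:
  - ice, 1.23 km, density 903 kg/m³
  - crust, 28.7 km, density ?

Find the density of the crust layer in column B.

2790 kg/m³

Take the compensation level at the base of the deeper column (depth z_c below the surface of column A) and equate Σ ρ_i t_i down to z_c; mantle fills any gap and the z_c terms cancel.
Column A: 38.7×2760 + (z_c − 38.7)×3280
Column B: 0.956×0 + 1.23×903 + 28.7×ρ + (z_c − 0.956 − 29.93)×3280
The z_c×3280 term appears on both sides and cancels. Collect the known terms of each column as K = Σ(ρt)_known − 3280 × (depth of known layers): K_A = 106812 − 3280×38.7 = −20124; K_B = 1110.69 − 3280×(0.956 + 29.93) = −100195.39.
Balance: K_A = K_B + 28.7×ρ, so ρ = (K_A − K_B)/28.7 = 80071.4/28.7 = 2790 kg/m³.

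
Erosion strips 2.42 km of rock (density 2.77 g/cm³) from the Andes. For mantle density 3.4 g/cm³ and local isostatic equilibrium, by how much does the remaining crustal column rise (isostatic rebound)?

Unloading: uplift u = e ρ_c/ρ_m = 2.42 km × 2.77/3.4 = 1.97 km.

1.97 km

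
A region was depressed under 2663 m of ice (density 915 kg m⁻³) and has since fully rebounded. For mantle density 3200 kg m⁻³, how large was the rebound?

761 m

Removing the load lets mantle flow back in; uplift u satisfies ρ_ice t = ρ_m u.
u = t ρ_ice/ρ_m = 2663 m × 915/3200 = 761 m.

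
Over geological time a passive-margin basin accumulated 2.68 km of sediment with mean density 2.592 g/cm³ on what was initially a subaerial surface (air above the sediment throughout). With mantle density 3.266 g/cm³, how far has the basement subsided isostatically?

2.13 km

Subaerial load: s = t ρ_sed / ρ_m = 2.68 km × 2.592/3.266 = 2.13 km.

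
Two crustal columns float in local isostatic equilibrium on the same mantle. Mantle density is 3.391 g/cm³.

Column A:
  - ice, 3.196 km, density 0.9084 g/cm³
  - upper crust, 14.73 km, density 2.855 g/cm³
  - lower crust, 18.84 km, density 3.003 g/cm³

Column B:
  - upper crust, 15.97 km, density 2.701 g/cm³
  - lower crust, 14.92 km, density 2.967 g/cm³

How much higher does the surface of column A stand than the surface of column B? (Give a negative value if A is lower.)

For any compensation level in the mantle, the mantle terms cancel and isostasy reduces to e = (Σt_A − Σt_B) − (Σ(ρt)_A − Σ(ρt)_B) / ρ_m.
Σt_A = 36.766 km; Σt_B = 30.89 km; Σ(ρt)_A = 101.533916; Σ(ρt)_B = 87.40261 (in km·g/cm³).
e = (36.766 − 30.89) − (101.533916 − 87.40261) / 3.391 = 1.71 km.

1.71 km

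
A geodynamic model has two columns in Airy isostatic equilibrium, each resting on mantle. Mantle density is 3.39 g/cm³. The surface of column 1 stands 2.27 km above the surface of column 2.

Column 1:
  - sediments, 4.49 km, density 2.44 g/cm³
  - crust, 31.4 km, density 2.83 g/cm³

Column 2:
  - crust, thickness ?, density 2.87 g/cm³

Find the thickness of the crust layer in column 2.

Take the compensation level at the base of the deeper column (depth z_c below the surface of column 1) and equate Σ ρ_i t_i down to z_c; mantle fills any gap and the z_c terms cancel.
Column 1: 4.49×2.44 + 31.4×2.83 + (z_c − 35.89)×3.39
Column 2: 2.27×0 + x×2.87 + (z_c − 2.27 − 0 − x)×3.39
The z_c×3.39 term appears on both sides and cancels. Collect the known terms of each column as K = Σ(ρt)_known − 3.39 × (depth of known layers): K_1 = 99.8176 − 3.39×35.89 = −21.8495; K_2 = 0 − 3.39×(2.27 + 0) = −7.6953.
Balance: K_1 = K_2 − x×(3.39 − 2.87), so x = (K_2 − K_1)/(3.39 − 2.87) = 14.1542/0.52 = 27.2 km.

27.2 km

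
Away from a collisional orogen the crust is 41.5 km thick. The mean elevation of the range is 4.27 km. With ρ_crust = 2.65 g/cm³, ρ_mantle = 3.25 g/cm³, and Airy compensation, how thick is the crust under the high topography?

Root depth r = h ρ_c / (ρ_m − ρ_c) = 4.27 km × 2.65 / 0.6 = 18.86 km.
Total thickness = T + h + r = 41.5 km + 4.27 km + 18.86 km = 64.6 km.

64.6 km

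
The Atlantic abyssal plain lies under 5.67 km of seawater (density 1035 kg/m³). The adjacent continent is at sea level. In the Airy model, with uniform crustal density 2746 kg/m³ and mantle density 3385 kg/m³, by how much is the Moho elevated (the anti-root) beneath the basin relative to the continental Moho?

15.2 km

In Airy isostatic equilibrium: replacing crust with seawater at the top is compensated by replacing crust with mantle at the base: d (ρ_c − ρ_w) = a (ρ_m − ρ_c).
a = d (ρ_c − ρ_w)/(ρ_m − ρ_c) = 5.67 km × 1711/639 = 15.2 km.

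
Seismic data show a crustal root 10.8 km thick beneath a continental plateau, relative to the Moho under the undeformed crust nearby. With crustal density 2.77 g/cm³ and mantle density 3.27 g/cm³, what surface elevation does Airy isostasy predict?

1.95 km

In Airy isostatic equilibrium: ρ_c h = (ρ_m − ρ_c) r.
h = r (ρ_m − ρ_c) / ρ_c = 10.8 km × (3.27 − 2.77) / 2.77 = 1.95 km.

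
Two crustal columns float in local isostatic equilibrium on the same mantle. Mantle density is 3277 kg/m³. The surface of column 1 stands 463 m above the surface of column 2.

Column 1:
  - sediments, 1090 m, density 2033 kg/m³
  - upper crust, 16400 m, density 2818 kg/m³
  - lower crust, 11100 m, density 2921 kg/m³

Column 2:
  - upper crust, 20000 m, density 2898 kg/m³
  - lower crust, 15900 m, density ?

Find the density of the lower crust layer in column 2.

3040 kg/m³

Take the compensation level at the base of the deeper column (depth z_c below the surface of column 1) and equate Σ ρ_i t_i down to z_c; mantle fills any gap and the z_c terms cancel.
Column 1: 1090×2033 + 16400×2818 + 11100×2921 + (z_c − 28590)×3277
Column 2: 463×0 + 20000×2898 + 15900×ρ + (z_c − 463 − 35900)×3277
The z_c×3277 term appears on both sides and cancels. Collect the known terms of each column as K = Σ(ρt)_known − 3277 × (depth of known layers): K_1 = 80854270 − 3277×28590 = −12835160; K_2 = 57960000 − 3277×(463 + 35900) = −61201551.
Balance: K_1 = K_2 + 15900×ρ, so ρ = (K_1 − K_2)/15900 = 48366400/15900 = 3040 kg/m³.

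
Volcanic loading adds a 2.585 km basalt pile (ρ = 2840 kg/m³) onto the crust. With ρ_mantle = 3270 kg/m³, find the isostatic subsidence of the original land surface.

2.25 km

Subaerial loading: s = t ρ_load / ρ_m.
s = 2.585 km × 2840/3270 = 2.25 km.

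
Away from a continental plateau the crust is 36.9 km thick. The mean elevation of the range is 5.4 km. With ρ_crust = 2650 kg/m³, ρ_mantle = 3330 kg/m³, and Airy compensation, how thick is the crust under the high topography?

Root depth r = h ρ_c / (ρ_m − ρ_c) = 5.4 km × 2650 / 680 = 21.04 km.
Total thickness = T + h + r = 36.9 km + 5.4 km + 21.04 km = 63.3 km.

63.3 km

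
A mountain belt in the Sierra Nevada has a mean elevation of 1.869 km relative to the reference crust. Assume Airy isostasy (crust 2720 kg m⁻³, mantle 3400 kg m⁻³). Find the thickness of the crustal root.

7.48 km

By Archimedes' principle applied to the lithosphere: the weight of the topography is balanced by the buoyancy of the root, ρ_c h = (ρ_m − ρ_c) r.
r = h · ρ_c / (ρ_m − ρ_c) = 1.869 km × 2720 / (3400 − 2720) = 7.48 km.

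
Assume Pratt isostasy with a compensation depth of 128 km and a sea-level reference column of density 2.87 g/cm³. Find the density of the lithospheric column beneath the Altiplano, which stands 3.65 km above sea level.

2.79 g/cm³

Pratt balance: ρ_ref D = ρ (D + h).
ρ = ρ_ref D/(D + h) = 2.87 × 128 km/(128 km + 3.65 km) = 2.79 g/cm³.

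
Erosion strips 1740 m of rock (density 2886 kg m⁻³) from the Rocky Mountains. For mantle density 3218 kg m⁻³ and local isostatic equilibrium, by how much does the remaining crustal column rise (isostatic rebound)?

Unloading: uplift u = e ρ_c/ρ_m = 1740 m × 2886/3218 = 1560 m.

1560 m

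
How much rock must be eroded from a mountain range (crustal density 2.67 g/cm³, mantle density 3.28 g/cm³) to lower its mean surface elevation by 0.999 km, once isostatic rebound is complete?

Net drop Δ = e − u = e − e ρ_c/ρ_m = e (ρ_m − ρ_c)/ρ_m.
e = Δ ρ_m/(ρ_m − ρ_c) = 0.999 km × 3.28/0.61 = 5.37 km.

5.37 km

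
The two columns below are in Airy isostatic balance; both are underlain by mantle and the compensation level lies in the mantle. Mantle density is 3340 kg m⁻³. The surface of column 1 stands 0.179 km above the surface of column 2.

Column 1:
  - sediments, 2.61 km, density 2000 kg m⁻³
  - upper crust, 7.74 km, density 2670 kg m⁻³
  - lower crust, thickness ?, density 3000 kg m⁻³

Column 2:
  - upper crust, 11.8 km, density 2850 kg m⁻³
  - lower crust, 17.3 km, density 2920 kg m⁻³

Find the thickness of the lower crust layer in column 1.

Take the compensation level at the base of the deeper column (depth z_c below the surface of column 1) and equate Σ ρ_i t_i down to z_c; mantle fills any gap and the z_c terms cancel.
Column 1: 2.61×2000 + 7.74×2670 + x×3000 + (z_c − 10.35 − x)×3340
Column 2: 0.179×0 + 11.8×2850 + 17.3×2920 + (z_c − 0.179 − 29.1)×3340
The z_c×3340 term appears on both sides and cancels. Collect the known terms of each column as K = Σ(ρt)_known − 3340 × (depth of known layers): K_1 = 25885.8 − 3340×10.35 = −8683.2; K_2 = 84146 − 3340×(0.179 + 29.1) = −13645.86.
Balance: K_1 − x×(3340 − 3000) = K_2, so x = (K_1 − K_2)/(3340 − 3000) = 4962.66/340 = 14.6 km.

14.6 km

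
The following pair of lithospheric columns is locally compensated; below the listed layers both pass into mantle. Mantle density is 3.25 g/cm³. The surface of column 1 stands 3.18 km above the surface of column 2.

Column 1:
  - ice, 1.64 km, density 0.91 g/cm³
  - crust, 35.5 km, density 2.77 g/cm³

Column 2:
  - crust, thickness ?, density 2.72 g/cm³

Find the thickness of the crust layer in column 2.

Take the compensation level at the base of the deeper column (depth z_c below the surface of column 1) and equate Σ ρ_i t_i down to z_c; mantle fills any gap and the z_c terms cancel.
Column 1: 1.64×0.91 + 35.5×2.77 + (z_c − 37.14)×3.25
Column 2: 3.18×0 + x×2.72 + (z_c − 3.18 − 0 − x)×3.25
The z_c×3.25 term appears on both sides and cancels. Collect the known terms of each column as K = Σ(ρt)_known − 3.25 × (depth of known layers): K_1 = 99.8274 − 3.25×37.14 = −20.8776; K_2 = 0 − 3.25×(3.18 + 0) = −10.335.
Balance: K_1 = K_2 − x×(3.25 − 2.72), so x = (K_2 − K_1)/(3.25 − 2.72) = 10.5426/0.53 = 19.9 km.

19.9 km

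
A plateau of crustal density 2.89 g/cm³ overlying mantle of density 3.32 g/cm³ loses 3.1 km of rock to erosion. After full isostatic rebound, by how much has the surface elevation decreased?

Rebound u = e ρ_c/ρ_m = 3.1 km × 2.89/3.32 = 2.698 km.
Net surface drop = e − u = 3.1 km − 2.698 km = e (ρ_m − ρ_c)/ρ_m = 0.402 km.

0.402 km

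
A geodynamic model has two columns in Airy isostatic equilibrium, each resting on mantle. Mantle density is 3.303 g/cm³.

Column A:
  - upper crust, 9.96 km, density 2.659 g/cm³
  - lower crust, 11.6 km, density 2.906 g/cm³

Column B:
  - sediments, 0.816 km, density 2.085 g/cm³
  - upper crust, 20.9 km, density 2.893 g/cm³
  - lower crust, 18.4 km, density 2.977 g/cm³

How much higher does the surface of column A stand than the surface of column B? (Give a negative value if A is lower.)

For any compensation level in the mantle, the mantle terms cancel and isostasy reduces to e = (Σt_A − Σt_B) − (Σ(ρt)_A − Σ(ρt)_B) / ρ_m.
Σt_A = 21.56 km; Σt_B = 40.116 km; Σ(ρt)_A = 60.19324; Σ(ρt)_B = 116.94186 (in km·g/cm³).
e = (21.56 − 40.116) − (60.19324 − 116.94186) / 3.303 = −1.38 km.

−1.38 km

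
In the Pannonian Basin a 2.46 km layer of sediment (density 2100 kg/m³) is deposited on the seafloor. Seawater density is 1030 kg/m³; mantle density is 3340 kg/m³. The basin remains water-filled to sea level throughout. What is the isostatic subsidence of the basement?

Submarine loading: the sediment displaces seawater, and the subsidence is in turn flooded, so s (ρ_m − ρ_w) = t (ρ_sed − ρ_w).
s = 2.46 km × (2100 − 1030) / (3340 − 1030) = 1.14 km.

1.14 km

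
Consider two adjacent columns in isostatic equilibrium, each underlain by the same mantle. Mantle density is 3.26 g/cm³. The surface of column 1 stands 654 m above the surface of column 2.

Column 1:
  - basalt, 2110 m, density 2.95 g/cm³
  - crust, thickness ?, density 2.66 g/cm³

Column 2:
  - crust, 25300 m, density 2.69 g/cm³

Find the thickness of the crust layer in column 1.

26500 m

Take the compensation level at the base of the deeper column (depth z_c below the surface of column 1) and equate Σ ρ_i t_i down to z_c; mantle fills any gap and the z_c terms cancel.
Column 1: 2110×2.95 + x×2.66 + (z_c − 2110 − x)×3.26
Column 2: 654×0 + 25300×2.69 + (z_c − 654 − 25300)×3.26
The z_c×3.26 term appears on both sides and cancels. Collect the known terms of each column as K = Σ(ρt)_known − 3.26 × (depth of known layers): K_1 = 6224.5 − 3.26×2110 = −654.1; K_2 = 68057 − 3.26×(654 + 25300) = −16553.04.
Balance: K_1 − x×(3.26 − 2.66) = K_2, so x = (K_1 − K_2)/(3.26 − 2.66) = 15898.9/0.6 = 26500 m.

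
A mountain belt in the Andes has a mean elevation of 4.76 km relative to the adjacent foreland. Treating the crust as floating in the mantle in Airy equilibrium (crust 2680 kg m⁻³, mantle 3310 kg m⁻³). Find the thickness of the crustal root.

In Airy isostatic equilibrium: the weight of the topography is balanced by the buoyancy of the root, ρ_c h = (ρ_m − ρ_c) r.
r = h · ρ_c / (ρ_m − ρ_c) = 4.76 km × 2680 / (3310 − 2680) = 20.2 km.

20.2 km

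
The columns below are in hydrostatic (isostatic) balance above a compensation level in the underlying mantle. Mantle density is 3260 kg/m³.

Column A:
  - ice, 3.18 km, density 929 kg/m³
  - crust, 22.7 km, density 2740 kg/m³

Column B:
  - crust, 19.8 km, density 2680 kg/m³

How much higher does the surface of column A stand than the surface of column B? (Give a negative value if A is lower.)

For any compensation level in the mantle, the mantle terms cancel and isostasy reduces to e = (Σt_A − Σt_B) − (Σ(ρt)_A − Σ(ρt)_B) / ρ_m.
Σt_A = 25.88 km; Σt_B = 19.8 km; Σ(ρt)_A = 65152.22; Σ(ρt)_B = 53064 (in km·kg/m³).
e = (25.88 − 19.8) − (65152.22 − 53064) / 3260 = 2.37 km.

2.37 km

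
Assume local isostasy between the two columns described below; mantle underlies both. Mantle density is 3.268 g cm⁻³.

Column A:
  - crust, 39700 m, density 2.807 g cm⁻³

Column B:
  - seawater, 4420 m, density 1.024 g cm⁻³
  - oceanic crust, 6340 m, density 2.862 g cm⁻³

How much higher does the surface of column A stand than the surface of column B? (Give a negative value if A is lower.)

1780 m

For any compensation level in the mantle, the mantle terms cancel and isostasy reduces to e = (Σt_A − Σt_B) − (Σ(ρt)_A − Σ(ρt)_B) / ρ_m.
Σt_A = 39700 m; Σt_B = 10760 m; Σ(ρt)_A = 111437.9; Σ(ρt)_B = 22671.16 (in m·g cm⁻³).
e = (39700 − 10760) − (111437.9 − 22671.16) / 3.268 = 1780 m.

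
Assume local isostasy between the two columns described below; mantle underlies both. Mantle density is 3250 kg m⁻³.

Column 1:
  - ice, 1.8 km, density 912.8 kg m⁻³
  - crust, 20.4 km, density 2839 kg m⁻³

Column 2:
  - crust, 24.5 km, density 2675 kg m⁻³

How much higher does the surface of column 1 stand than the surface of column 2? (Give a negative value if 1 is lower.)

−0.46 km

For any compensation level in the mantle, the mantle terms cancel and isostasy reduces to e = (Σt_1 − Σt_2) − (Σ(ρt)_1 − Σ(ρt)_2) / ρ_m.
Σt_1 = 22.2 km; Σt_2 = 24.5 km; Σ(ρt)_1 = 59558.64; Σ(ρt)_2 = 65537.5 (in km·kg m⁻³).
e = (22.2 − 24.5) − (59558.64 − 65537.5) / 3250 = −0.46 km.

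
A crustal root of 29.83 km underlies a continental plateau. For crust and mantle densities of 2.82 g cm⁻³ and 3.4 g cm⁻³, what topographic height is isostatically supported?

For local isostatic compensation: ρ_c h = (ρ_m − ρ_c) r.
h = r (ρ_m − ρ_c) / ρ_c = 29.83 km × (3.4 − 2.82) / 2.82 = 6.14 km.

6.14 km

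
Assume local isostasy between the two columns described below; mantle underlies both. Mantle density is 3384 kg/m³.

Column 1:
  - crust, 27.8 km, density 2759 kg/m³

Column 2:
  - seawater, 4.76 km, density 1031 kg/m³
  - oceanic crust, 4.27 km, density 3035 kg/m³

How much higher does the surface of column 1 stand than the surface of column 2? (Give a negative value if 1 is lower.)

For any compensation level in the mantle, the mantle terms cancel and isostasy reduces to e = (Σt_1 − Σt_2) − (Σ(ρt)_1 − Σ(ρt)_2) / ρ_m.
Σt_1 = 27.8 km; Σt_2 = 9.03 km; Σ(ρt)_1 = 76700.2; Σ(ρt)_2 = 17867.01 (in km·kg/m³).
e = (27.8 − 9.03) − (76700.2 − 17867.01) / 3384 = 1.38 km.

1.38 km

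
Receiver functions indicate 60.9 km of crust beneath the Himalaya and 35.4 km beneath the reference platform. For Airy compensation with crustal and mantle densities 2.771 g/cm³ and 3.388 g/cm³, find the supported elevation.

Excess crust Δ = 60.9 km − 35.4 km = 25.5 km, split between elevation h and root r with h + r = Δ.
Airy balance ρ_c h = (ρ_m − ρ_c) r gives r = h ρ_c/(ρ_m − ρ_c), so h (1 + ρ_c/(ρ_m − ρ_c)) = Δ, i.e. h = Δ (ρ_m − ρ_c)/ρ_m.
h = 25.5 km × 0.617/3.388 = 4.64 km.

4.64 km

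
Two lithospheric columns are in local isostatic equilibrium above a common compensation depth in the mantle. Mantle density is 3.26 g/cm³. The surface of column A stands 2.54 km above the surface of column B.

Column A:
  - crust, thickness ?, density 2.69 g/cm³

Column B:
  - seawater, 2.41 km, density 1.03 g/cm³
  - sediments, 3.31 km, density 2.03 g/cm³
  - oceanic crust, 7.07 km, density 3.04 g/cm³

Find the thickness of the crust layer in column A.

Take the compensation level at the base of the deeper column (depth z_c below the surface of column A) and equate Σ ρ_i t_i down to z_c; mantle fills any gap and the z_c terms cancel.
Column A: x×2.69 + (z_c − 0 − x)×3.26
Column B: 2.54×0 + 2.41×1.03 + 3.31×2.03 + 7.07×3.04 + (z_c − 2.54 − 12.79)×3.26
The z_c×3.26 term appears on both sides and cancels. Collect the known terms of each column as K = Σ(ρt)_known − 3.26 × (depth of known layers): K_A = 0 − 3.26×0 = 0; K_B = 30.6944 − 3.26×(2.54 + 12.79) = −19.2814.
Balance: K_A − x×(3.26 − 2.69) = K_B, so x = (K_A − K_B)/(3.26 − 2.69) = 19.2814/0.57 = 33.8 km.

33.8 km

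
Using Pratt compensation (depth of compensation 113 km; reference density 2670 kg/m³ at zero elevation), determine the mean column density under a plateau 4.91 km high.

2560 kg/m³

Pratt balance: ρ_ref D = ρ (D + h).
ρ = ρ_ref D/(D + h) = 2670 × 113 km/(113 km + 4.91 km) = 2560 kg/m³.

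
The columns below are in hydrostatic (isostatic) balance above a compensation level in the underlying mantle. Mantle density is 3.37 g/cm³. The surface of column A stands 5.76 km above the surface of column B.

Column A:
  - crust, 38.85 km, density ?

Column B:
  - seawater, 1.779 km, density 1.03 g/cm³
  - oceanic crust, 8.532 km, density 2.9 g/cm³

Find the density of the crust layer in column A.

2.66 g/cm³

Take the compensation level at the base of the deeper column (depth z_c below the surface of column A) and equate Σ ρ_i t_i down to z_c; mantle fills any gap and the z_c terms cancel.
Column A: 38.85×ρ + (z_c − 38.85)×3.37
Column B: 5.76×0 + 1.779×1.03 + 8.532×2.9 + (z_c − 5.76 − 10.311)×3.37
The z_c×3.37 term appears on both sides and cancels. Collect the known terms of each column as K = Σ(ρt)_known − 3.37 × (depth of known layers): K_A = 0 − 3.37×38.85 = −130.9245; K_B = 26.57517 − 3.37×(5.76 + 10.311) = −27.5841.
Balance: K_A + 38.85×ρ = K_B, so ρ = (K_B − K_A)/38.85 = 103.34/38.85 = 2.66 g/cm³.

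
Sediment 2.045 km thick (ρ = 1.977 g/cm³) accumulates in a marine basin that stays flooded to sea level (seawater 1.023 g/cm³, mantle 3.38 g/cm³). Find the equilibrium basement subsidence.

0.828 km

Submarine loading: the sediment displaces seawater, and the subsidence is in turn flooded, so s (ρ_m − ρ_w) = t (ρ_sed − ρ_w).
s = 2.045 km × (1.977 − 1.023) / (3.38 − 1.023) = 0.828 km.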